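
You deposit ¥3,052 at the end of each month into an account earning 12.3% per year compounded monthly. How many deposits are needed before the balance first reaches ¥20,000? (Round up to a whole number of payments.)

Periodic rate r = 0.123/12 per month; n is counted in months.
Ordinary annuity FV: 20,000 = 3,052 × [((1+r)^n − 1)/r].
(1+r)^n = 1 + 20,000 × r / 3,052, so n = ln(1 + 20,000·r/3,052) / ln(1+r) = 6.37.
Round up to a whole number of payments: n = 7.

7 payments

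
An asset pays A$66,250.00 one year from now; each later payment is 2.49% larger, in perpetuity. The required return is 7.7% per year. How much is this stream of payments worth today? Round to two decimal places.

Periodic rate r = 0.077 per year.
Growing perpetuity (Gordon): PV = PMT₁ / (r − g) = 66,250 / (r − 0.0249) = A$1,271,593.09.

A$1,271,593.09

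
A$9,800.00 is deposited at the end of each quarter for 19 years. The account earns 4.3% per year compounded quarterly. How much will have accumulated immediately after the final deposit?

This is an ordinary annuity: 76 deposits of A$9,800.00 at the end of each quarter.
Periodic rate r = 0.043/4 per quarter; n is counted in quarters.
FV = PMT × [((1+r)^n − 1)/r] = 9,800 × [(1+r)^76 − 1] / r = A$1,143,044.61

A$1,143,044.61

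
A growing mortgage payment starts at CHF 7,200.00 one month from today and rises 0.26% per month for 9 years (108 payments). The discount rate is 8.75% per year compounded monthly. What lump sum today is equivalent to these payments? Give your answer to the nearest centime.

Periodic rate r = 0.0875/12 per month; n is counted in months.
Growing ordinary annuity: PV = PMT₁ × [1 − ((1+g)/(1+r))^n] / (r − g) = 7,200 × [1 − ((1+0.0026)/(1+r))^108] / (r − 0.0026) = CHF 607,740.01.

CHF 607,740.01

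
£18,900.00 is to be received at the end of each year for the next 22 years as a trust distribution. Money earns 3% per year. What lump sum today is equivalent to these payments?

£301,207.72

This is an ordinary annuity: 22 payments of £18,900.00 at the end of each year.
Periodic rate r = 0.03 per year.
PV = PMT × [(1 − (1+r)^−n)/r] = 18,900 × [1 − (1+r)^−22] / r = £301,207.72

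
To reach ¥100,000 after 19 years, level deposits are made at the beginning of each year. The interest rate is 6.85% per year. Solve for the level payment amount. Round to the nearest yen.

¥2,543

Level annuity due; solve FV = PMT × [((1+r)^n − 1)/r] × (1+r) for PMT.
Periodic rate r = 0.0685 per year.
With n = 19: PMT = 100,000 / ([((1+r)^n − 1)/r] × (1+r)) = ¥2,543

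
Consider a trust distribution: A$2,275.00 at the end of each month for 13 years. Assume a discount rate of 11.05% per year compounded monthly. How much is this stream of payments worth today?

This is an ordinary annuity: 156 payments of A$2,275.00 at the end of each month.
Periodic rate r = 0.1105/12 per month; n is counted in months.
PV = PMT × [(1 − (1+r)^−n)/r] = 2,275 × [1 − (1+r)^−156] / r = A$187,931.09

A$187,931.09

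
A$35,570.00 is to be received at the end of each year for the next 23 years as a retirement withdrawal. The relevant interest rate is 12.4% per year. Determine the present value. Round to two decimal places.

This is an ordinary annuity: 23 payments of A$35,570.00 at the end of each year.
Periodic rate r = 0.124 per year.
PV = PMT × [(1 − (1+r)^−n)/r] = 35,570 × [1 − (1+r)^−23] / r = A$267,354.73

A$267,354.73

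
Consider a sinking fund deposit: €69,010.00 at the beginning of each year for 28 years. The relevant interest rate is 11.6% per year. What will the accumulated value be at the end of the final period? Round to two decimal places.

€13,681,575.94

This is an annuity due: 28 deposits of €69,010.00 at the beginning of each year.
Periodic rate r = 0.116 per year.
FV = PMT × [((1+r)^n − 1)/r] × (1+r) = 69,010 × [(1+r)^28 − 1] / r × (1+r) = €13,681,575.94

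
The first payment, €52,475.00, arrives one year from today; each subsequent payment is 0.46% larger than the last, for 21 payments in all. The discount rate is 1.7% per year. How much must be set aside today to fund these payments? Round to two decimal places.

€961,104.46

Periodic rate r = 0.017 per year.
Growing ordinary annuity: PV = PMT₁ × [1 − ((1+g)/(1+r))^n] / (r − g) = 52,475 × [1 − ((1+0.0046)/(1+r))^21] / (r − 0.0046) = €961,104.46.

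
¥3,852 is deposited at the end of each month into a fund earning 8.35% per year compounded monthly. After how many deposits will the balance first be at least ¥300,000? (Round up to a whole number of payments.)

Periodic rate r = 0.0835/12 per month; n is counted in months.
Ordinary annuity FV: 300,000 = 3,852 × [((1+r)^n − 1)/r].
(1+r)^n = 1 + 300,000 × r / 3,852, so n = ln(1 + 300,000·r/3,852) / ln(1+r) = 62.45.
Round up to a whole number of payments: n = 63.

63 payments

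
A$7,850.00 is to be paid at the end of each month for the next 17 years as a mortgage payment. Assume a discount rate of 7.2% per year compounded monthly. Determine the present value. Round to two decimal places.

This is an ordinary annuity: 204 payments of A$7,850.00 at the end of each month.
Periodic rate r = 0.072/12 per month; n is counted in months.
PV = PMT × [(1 − (1+r)^−n)/r] = 7,850 × [1 − (1+r)^−204] / r = A$922,206.18

A$922,206.18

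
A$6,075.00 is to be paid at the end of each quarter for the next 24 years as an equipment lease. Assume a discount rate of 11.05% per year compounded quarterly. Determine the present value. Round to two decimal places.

A$203,835.78

This is an ordinary annuity: 96 payments of A$6,075.00 at the end of each quarter.
Periodic rate r = 0.1105/4 per quarter; n is counted in quarters.
PV = PMT × [(1 − (1+r)^−n)/r] = 6,075 × [1 − (1+r)^−96] / r = A$203,835.78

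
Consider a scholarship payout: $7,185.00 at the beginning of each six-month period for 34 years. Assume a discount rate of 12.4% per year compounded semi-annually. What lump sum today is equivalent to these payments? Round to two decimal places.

This is an annuity due: 68 payments of $7,185.00 at the beginning of each six-month period.
Periodic rate r = 0.124/2 per half-year; n is counted in half-years.
PV = PMT × [(1 − (1+r)^−n)/r] × (1+r) = 7,185 × [1 − (1+r)^−68] / r × (1+r) = $121,012.93

$121,012.93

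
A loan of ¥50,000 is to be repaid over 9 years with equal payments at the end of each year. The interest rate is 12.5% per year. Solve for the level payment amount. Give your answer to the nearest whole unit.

¥9,563

Level ordinary annuity; solve PV = PMT × [(1 − (1+r)^−n)/r] for PMT.
Periodic rate r = 0.125 per year.
With n = 9: PMT = 50,000 / ([(1 − (1+r)^−n)/r]) = ¥9,563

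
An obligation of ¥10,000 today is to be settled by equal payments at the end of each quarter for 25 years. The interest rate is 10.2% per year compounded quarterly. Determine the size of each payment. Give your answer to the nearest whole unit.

Level ordinary annuity; solve PV = PMT × [(1 − (1+r)^−n)/r] for PMT.
Periodic rate r = 0.102/4 per quarter; n is counted in quarters.
With n = 100: PMT = 10,000 / ([(1 − (1+r)^−n)/r]) = ¥277

¥277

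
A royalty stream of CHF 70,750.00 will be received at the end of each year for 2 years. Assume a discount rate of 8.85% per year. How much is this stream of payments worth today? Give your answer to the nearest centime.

CHF 124,710.80

This is an ordinary annuity: 2 payments of CHF 70,750.00 at the end of each year.
Periodic rate r = 0.0885 per year.
PV = PMT × [(1 − (1+r)^−n)/r] = 70,750 × [1 − (1+r)^−2] / r = CHF 124,710.80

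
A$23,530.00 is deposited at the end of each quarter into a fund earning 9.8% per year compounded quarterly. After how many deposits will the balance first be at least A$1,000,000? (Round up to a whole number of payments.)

30 payments

Periodic rate r = 0.098/4 per quarter; n is counted in quarters.
Ordinary annuity FV: 1,000,000 = 23,530 × [((1+r)^n − 1)/r].
(1+r)^n = 1 + 1,000,000 × r / 23,530, so n = ln(1 + 1,000,000·r/23,530) / ln(1+r) = 29.48.
Round up to a whole number of payments: n = 30.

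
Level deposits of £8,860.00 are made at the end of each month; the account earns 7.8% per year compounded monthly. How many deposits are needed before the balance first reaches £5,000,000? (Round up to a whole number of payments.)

238 payments

Periodic rate r = 0.078/12 per month; n is counted in months.
Ordinary annuity FV: 5,000,000 = 8,860 × [((1+r)^n − 1)/r].
(1+r)^n = 1 + 5,000,000 × r / 8,860, so n = ln(1 + 5,000,000·r/8,860) / ln(1+r) = 237.81.
Round up to a whole number of payments: n = 238.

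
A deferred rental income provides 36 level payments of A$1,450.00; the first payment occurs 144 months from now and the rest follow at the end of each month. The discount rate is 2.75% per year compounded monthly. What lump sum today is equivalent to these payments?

A$36,078.04

Ordinary annuity of 36 payments, first payment at period 144.
Periodic rate r = 0.0275/12 per month; n is counted in months.
The ordinary-annuity PV formula values the stream one period before the first payment (period 143); discount that back 143 periods:
PV₀ = 1,450 × [1 − (1+r)^−36] / r × (1+r)^−143 = A$36,078.04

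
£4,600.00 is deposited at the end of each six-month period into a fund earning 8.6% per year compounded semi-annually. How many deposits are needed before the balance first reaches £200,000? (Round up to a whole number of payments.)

Periodic rate r = 0.086/2 per half-year; n is counted in half-years.
Ordinary annuity FV: 200,000 = 4,600 × [((1+r)^n − 1)/r].
(1+r)^n = 1 + 200,000 × r / 4,600, so n = ln(1 + 200,000·r/4,600) / ln(1+r) = 25.04.
Round up to a whole number of payments: n = 26.

26 payments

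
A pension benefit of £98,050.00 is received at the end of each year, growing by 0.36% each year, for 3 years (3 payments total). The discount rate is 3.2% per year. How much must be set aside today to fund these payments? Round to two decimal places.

Periodic rate r = 0.032 per year.
Growing ordinary annuity: PV = PMT₁ × [1 − ((1+g)/(1+r))^n] / (r − g) = 98,050 × [1 − ((1+0.0036)/(1+r))^3] / (r − 0.0036) = £277,257.20.

£277,257.20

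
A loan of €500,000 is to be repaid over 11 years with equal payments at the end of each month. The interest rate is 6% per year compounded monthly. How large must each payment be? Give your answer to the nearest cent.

€5,183.52

Level ordinary annuity; solve PV = PMT × [(1 − (1+r)^−n)/r] for PMT.
Periodic rate r = 0.06/12 per month; n is counted in months.
With n = 132: PMT = 500,000 / ([(1 − (1+r)^−n)/r]) = €5,183.52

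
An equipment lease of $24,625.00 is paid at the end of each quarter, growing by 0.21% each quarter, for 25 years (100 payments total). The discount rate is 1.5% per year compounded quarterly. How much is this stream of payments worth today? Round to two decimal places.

$2,263,980.83

Periodic rate r = 0.015/4 per quarter; n is counted in quarters.
Growing ordinary annuity: PV = PMT₁ × [1 − ((1+g)/(1+r))^n] / (r − g) = 24,625 × [1 − ((1+0.0021)/(1+r))^100] / (r − 0.0021) = $2,263,980.83.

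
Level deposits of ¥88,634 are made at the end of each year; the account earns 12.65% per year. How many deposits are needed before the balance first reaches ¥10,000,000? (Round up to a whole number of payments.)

Periodic rate r = 0.1265 per year.
Ordinary annuity FV: 10,000,000 = 88,634 × [((1+r)^n − 1)/r].
(1+r)^n = 1 + 10,000,000 × r / 88,634, so n = ln(1 + 10,000,000·r/88,634) / ln(1+r) = 22.89.
Round up to a whole number of payments: n = 23.

23 payments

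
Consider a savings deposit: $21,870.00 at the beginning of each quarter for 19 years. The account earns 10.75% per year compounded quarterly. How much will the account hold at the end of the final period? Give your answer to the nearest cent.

$5,435,611.35

This is an annuity due: 76 deposits of $21,870.00 at the beginning of each quarter.
Periodic rate r = 0.1075/4 per quarter; n is counted in quarters.
FV = PMT × [((1+r)^n − 1)/r] × (1+r) = 21,870 × [(1+r)^76 − 1] / r × (1+r) = $5,435,611.35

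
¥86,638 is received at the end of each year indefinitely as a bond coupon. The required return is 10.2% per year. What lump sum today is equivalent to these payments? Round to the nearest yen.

Periodic rate r = 0.102 per year.
Level perpetuity: PV = PMT / r = 86,638 / (0.102) = ¥849,392.

¥849,392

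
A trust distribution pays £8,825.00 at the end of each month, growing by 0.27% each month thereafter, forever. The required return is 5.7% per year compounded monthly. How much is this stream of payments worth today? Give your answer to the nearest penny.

Periodic rate r = 0.057/12 per month.
Growing perpetuity (Gordon): PV = PMT₁ / (r − g) = 8,825 / (r − 0.0027) = £4,304,878.05.

£4,304,878.05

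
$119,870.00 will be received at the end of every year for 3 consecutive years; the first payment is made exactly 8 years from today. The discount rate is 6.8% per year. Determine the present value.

Ordinary annuity of 3 payments, first payment at period 8.
Periodic rate r = 0.068 per year.
The ordinary-annuity PV formula values the stream one period before the first payment (period 7); discount that back 7 periods:
PV₀ = 119,870 × [1 − (1+r)^−3] / r × (1+r)^−7 = $199,212.60

$199,212.60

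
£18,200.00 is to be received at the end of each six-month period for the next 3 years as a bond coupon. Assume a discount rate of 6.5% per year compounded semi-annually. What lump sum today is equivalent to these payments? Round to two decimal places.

This is an ordinary annuity: 6 payments of £18,200.00 at the end of each six-month period.
Periodic rate r = 0.065/2 per half-year; n is counted in half-years.
PV = PMT × [(1 − (1+r)^−n)/r] = 18,200 × [1 − (1+r)^−6] / r = £97,781.14

£97,781.14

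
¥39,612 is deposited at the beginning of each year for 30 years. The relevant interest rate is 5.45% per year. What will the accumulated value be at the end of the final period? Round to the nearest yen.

This is an annuity due: 30 deposits of ¥39,612 at the beginning of each year.
Periodic rate r = 0.0545 per year.
FV = PMT × [((1+r)^n − 1)/r] × (1+r) = 39,612 × [(1+r)^30 − 1] / r × (1+r) = ¥2,999,511

¥2,999,511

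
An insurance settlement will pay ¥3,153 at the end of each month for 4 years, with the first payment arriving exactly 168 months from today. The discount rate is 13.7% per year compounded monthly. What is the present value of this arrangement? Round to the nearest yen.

Ordinary annuity of 48 payments, first payment at period 168.
Periodic rate r = 0.137/12 per month; n is counted in months.
The ordinary-annuity PV formula values the stream one period before the first payment (period 167); discount that back 167 periods:
PV₀ = 3,153 × [1 − (1+r)^−48] / r × (1+r)^−167 = ¥17,426

¥17,426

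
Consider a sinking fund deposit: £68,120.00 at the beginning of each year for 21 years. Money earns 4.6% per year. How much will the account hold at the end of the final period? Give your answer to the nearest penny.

£2,434,043.09

This is an annuity due: 21 deposits of £68,120.00 at the beginning of each year.
Periodic rate r = 0.046 per year.
FV = PMT × [((1+r)^n − 1)/r] × (1+r) = 68,120 × [(1+r)^21 − 1] / r × (1+r) = £2,434,043.09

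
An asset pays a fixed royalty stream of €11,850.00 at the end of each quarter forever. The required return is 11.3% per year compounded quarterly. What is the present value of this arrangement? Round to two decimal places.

Periodic rate r = 0.113/4 per quarter.
Level perpetuity: PV = PMT / r = 11,850 / (0.113/4) = €419,469.03.

€419,469.03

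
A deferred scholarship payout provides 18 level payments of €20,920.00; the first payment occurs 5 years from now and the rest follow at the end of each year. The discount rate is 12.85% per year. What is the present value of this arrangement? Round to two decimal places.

Ordinary annuity of 18 payments, first payment at period 5.
Periodic rate r = 0.1285 per year.
The ordinary-annuity PV formula values the stream one period before the first payment (period 4); discount that back 4 periods:
PV₀ = 20,920 × [1 − (1+r)^−18] / r × (1+r)^−4 = €88,988.55

€88,988.55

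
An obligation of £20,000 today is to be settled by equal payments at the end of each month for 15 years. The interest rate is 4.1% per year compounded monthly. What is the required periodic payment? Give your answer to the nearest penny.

Level ordinary annuity; solve PV = PMT × [(1 − (1+r)^−n)/r] for PMT.
Periodic rate r = 0.041/12 per month; n is counted in months.
With n = 180: PMT = 20,000 / ([(1 − (1+r)^−n)/r]) = £148.94

£148.94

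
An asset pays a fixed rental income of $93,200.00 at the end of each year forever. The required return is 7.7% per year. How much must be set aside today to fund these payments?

Periodic rate r = 0.077 per year.
Level perpetuity: PV = PMT / r = 93,200 / (0.077) = $1,210,389.61.

$1,210,389.61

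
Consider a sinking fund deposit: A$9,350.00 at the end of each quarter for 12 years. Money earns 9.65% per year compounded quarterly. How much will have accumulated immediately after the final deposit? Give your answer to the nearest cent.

This is an ordinary annuity: 48 deposits of A$9,350.00 at the end of each quarter.
Periodic rate r = 0.0965/4 per quarter; n is counted in quarters.
FV = PMT × [((1+r)^n − 1)/r] = 9,350 × [(1+r)^48 − 1] / r = A$829,424.50

A$829,424.50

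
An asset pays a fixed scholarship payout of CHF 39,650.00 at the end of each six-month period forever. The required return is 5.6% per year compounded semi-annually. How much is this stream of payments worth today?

Periodic rate r = 0.056/2 per half-year.
Level perpetuity: PV = PMT / r = 39,650 / (0.056/2) = CHF 1,416,071.43.

CHF 1,416,071.43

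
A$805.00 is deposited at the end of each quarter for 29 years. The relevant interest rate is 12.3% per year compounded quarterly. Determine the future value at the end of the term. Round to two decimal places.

This is an ordinary annuity: 116 deposits of A$805.00 at the end of each quarter.
Periodic rate r = 0.123/4 per quarter; n is counted in quarters.
FV = PMT × [((1+r)^n − 1)/r] = 805 × [(1+r)^116 − 1] / r = A$852,314.74

A$852,314.74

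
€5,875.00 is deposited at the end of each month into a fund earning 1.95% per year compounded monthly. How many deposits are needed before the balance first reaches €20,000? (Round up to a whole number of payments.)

Periodic rate r = 0.0195/12 per month; n is counted in months.
Ordinary annuity FV: 20,000 = 5,875 × [((1+r)^n − 1)/r].
(1+r)^n = 1 + 20,000 × r / 5,875, so n = ln(1 + 20,000·r/5,875) / ln(1+r) = 3.40.
Round up to a whole number of payments: n = 4.

4 payments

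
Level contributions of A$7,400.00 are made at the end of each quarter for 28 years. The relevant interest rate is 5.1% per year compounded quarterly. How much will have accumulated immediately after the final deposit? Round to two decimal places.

This is an ordinary annuity: 112 deposits of A$7,400.00 at the end of each quarter.
Periodic rate r = 0.051/4 per quarter; n is counted in quarters.
FV = PMT × [((1+r)^n − 1)/r] = 7,400 × [(1+r)^112 − 1] / r = A$1,818,295.73

A$1,818,295.73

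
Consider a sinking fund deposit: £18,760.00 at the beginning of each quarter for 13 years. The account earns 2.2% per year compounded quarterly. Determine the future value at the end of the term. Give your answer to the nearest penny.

£1,131,961.54

This is an annuity due: 52 deposits of £18,760.00 at the beginning of each quarter.
Periodic rate r = 0.022/4 per quarter; n is counted in quarters.
FV = PMT × [((1+r)^n − 1)/r] × (1+r) = 18,760 × [(1+r)^52 − 1] / r × (1+r) = £1,131,961.54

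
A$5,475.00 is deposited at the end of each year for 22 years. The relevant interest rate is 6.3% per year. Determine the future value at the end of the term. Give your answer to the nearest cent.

A$246,349.26

This is an ordinary annuity: 22 deposits of A$5,475.00 at the end of each year.
Periodic rate r = 0.063 per year.
FV = PMT × [((1+r)^n − 1)/r] = 5,475 × [(1+r)^22 − 1] / r = A$246,349.26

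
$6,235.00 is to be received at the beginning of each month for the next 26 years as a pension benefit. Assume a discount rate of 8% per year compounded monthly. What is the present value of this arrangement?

$823,050.38

This is an annuity due: 312 payments of $6,235.00 at the beginning of each month.
Periodic rate r = 0.08/12 per month; n is counted in months.
PV = PMT × [(1 − (1+r)^−n)/r] × (1+r) = 6,235 × [1 − (1+r)^−312] / r × (1+r) = $823,050.38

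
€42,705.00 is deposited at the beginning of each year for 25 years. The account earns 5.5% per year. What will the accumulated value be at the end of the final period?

This is an annuity due: 25 deposits of €42,705.00 at the beginning of each year.
Periodic rate r = 0.055 per year.
FV = PMT × [((1+r)^n − 1)/r] × (1+r) = 42,705 × [(1+r)^25 − 1] / r × (1+r) = €2,304,617.20

€2,304,617.20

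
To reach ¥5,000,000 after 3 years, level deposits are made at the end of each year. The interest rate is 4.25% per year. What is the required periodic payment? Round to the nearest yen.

¥1,597,798

Level ordinary annuity; solve FV = PMT × [((1+r)^n − 1)/r] for PMT.
Periodic rate r = 0.0425 per year.
With n = 3: PMT = 5,000,000 / ([((1+r)^n − 1)/r]) = ¥1,597,798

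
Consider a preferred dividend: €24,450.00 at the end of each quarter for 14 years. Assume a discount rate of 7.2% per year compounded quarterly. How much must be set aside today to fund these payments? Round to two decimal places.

This is an ordinary annuity: 56 payments of €24,450.00 at the end of each quarter.
Periodic rate r = 0.072/4 per quarter; n is counted in quarters.
PV = PMT × [(1 − (1+r)^−n)/r] = 24,450 × [1 − (1+r)^−56] / r = €858,148.19

€858,148.19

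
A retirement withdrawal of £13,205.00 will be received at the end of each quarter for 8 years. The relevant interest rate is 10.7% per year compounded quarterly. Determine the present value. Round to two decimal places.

This is an ordinary annuity: 32 payments of £13,205.00 at the end of each quarter.
Periodic rate r = 0.107/4 per quarter; n is counted in quarters.
PV = PMT × [(1 − (1+r)^−n)/r] = 13,205 × [1 − (1+r)^−32] / r = £281,543.31

£281,543.31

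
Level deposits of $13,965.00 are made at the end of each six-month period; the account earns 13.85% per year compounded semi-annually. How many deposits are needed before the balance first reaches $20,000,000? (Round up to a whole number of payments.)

Periodic rate r = 0.1385/2 per half-year; n is counted in half-years.
Ordinary annuity FV: 20,000,000 = 13,965 × [((1+r)^n − 1)/r].
(1+r)^n = 1 + 20,000,000 × r / 13,965, so n = ln(1 + 20,000,000·r/13,965) / ln(1+r) = 68.80.
Round up to a whole number of payments: n = 69.

69 payments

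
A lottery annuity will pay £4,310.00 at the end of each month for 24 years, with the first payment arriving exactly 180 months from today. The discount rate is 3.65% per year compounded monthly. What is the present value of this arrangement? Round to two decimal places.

£479,665.26

Ordinary annuity of 288 payments, first payment at period 180.
Periodic rate r = 0.0365/12 per month; n is counted in months.
The ordinary-annuity PV formula values the stream one period before the first payment (period 179); discount that back 179 periods:
PV₀ = 4,310 × [1 − (1+r)^−288] / r × (1+r)^−179 = £479,665.26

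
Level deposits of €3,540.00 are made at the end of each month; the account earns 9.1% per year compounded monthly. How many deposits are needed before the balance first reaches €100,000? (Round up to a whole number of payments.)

Periodic rate r = 0.091/12 per month; n is counted in months.
Ordinary annuity FV: 100,000 = 3,540 × [((1+r)^n − 1)/r].
(1+r)^n = 1 + 100,000 × r / 3,540, so n = ln(1 + 100,000·r/3,540) / ln(1+r) = 25.69.
Round up to a whole number of payments: n = 26.

26 payments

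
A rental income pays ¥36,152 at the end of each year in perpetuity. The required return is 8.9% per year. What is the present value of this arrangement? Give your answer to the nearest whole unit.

Periodic rate r = 0.089 per year.
Level perpetuity: PV = PMT / r = 36,152 / (0.089) = ¥406,202.

¥406,202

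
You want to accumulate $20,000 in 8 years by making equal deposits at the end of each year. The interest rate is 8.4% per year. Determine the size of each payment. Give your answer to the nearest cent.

Level ordinary annuity; solve FV = PMT × [((1+r)^n − 1)/r] for PMT.
Periodic rate r = 0.084 per year.
With n = 8: PMT = 20,000 / ([((1+r)^n − 1)/r]) = $1,853.30

$1,853.30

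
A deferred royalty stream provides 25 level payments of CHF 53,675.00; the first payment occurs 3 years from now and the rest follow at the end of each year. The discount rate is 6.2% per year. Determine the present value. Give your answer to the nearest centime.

Ordinary annuity of 25 payments, first payment at period 3.
Periodic rate r = 0.062 per year.
The ordinary-annuity PV formula values the stream one period before the first payment (period 2); discount that back 2 periods:
PV₀ = 53,675 × [1 − (1+r)^−25] / r × (1+r)^−2 = CHF 596,978.10

CHF 596,978.10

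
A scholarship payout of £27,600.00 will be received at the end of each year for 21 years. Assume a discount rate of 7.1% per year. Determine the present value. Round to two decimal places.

£296,672.21

This is an ordinary annuity: 21 payments of £27,600.00 at the end of each year.
Periodic rate r = 0.071 per year.
PV = PMT × [(1 − (1+r)^−n)/r] = 27,600 × [1 − (1+r)^−21] / r = £296,672.21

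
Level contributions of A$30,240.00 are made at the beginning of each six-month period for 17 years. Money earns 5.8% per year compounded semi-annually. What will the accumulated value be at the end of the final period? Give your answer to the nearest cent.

This is an annuity due: 34 deposits of A$30,240.00 at the beginning of each six-month period.
Periodic rate r = 0.058/2 per half-year; n is counted in half-years.
FV = PMT × [((1+r)^n − 1)/r] × (1+r) = 30,240 × [(1+r)^34 − 1] / r × (1+r) = A$1,763,103.77

A$1,763,103.77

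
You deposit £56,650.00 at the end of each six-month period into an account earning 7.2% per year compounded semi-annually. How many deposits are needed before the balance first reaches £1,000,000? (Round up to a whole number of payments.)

14 payments

Periodic rate r = 0.072/2 per half-year; n is counted in half-years.
Ordinary annuity FV: 1,000,000 = 56,650 × [((1+r)^n − 1)/r].
(1+r)^n = 1 + 1,000,000 × r / 56,650, so n = ln(1 + 1,000,000·r/56,650) / ln(1+r) = 13.91.
Round up to a whole number of payments: n = 14.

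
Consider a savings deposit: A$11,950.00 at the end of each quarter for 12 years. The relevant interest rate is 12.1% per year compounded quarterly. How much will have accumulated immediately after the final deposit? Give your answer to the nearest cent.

A$1,256,496.18

This is an ordinary annuity: 48 deposits of A$11,950.00 at the end of each quarter.
Periodic rate r = 0.121/4 per quarter; n is counted in quarters.
FV = PMT × [((1+r)^n − 1)/r] = 11,950 × [(1+r)^48 − 1] / r = A$1,256,496.18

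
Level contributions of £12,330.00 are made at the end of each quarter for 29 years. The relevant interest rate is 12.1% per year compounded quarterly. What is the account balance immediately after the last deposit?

£12,521,904.37

This is an ordinary annuity: 116 deposits of £12,330.00 at the end of each quarter.
Periodic rate r = 0.121/4 per quarter; n is counted in quarters.
FV = PMT × [((1+r)^n − 1)/r] = 12,330 × [(1+r)^116 − 1] / r = £12,521,904.37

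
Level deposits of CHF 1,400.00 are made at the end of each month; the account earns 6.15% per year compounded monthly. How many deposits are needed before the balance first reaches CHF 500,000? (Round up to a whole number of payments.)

Periodic rate r = 0.0615/12 per month; n is counted in months.
Ordinary annuity FV: 500,000 = 1,400 × [((1+r)^n − 1)/r].
(1+r)^n = 1 + 500,000 × r / 1,400, so n = ln(1 + 500,000·r/1,400) / ln(1+r) = 203.53.
Round up to a whole number of payments: n = 204.

204 payments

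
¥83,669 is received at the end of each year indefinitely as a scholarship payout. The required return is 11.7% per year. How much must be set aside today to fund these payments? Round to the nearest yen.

Periodic rate r = 0.117 per year.
Level perpetuity: PV = PMT / r = 83,669 / (0.117) = ¥715,120.

¥715,120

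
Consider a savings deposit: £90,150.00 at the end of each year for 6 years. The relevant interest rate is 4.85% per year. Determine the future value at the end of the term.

This is an ordinary annuity: 6 deposits of £90,150.00 at the end of each year.
Periodic rate r = 0.0485 per year.
FV = PMT × [((1+r)^n − 1)/r] = 90,150 × [(1+r)^6 − 1] / r = £610,882.52

£610,882.52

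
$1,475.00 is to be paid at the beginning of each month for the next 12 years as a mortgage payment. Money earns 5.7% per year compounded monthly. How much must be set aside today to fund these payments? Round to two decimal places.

This is an annuity due: 144 payments of $1,475.00 at the beginning of each month.
Periodic rate r = 0.057/12 per month; n is counted in months.
PV = PMT × [(1 − (1+r)^−n)/r] × (1+r) = 1,475 × [1 − (1+r)^−144] / r × (1+r) = $154,311.99

$154,311.99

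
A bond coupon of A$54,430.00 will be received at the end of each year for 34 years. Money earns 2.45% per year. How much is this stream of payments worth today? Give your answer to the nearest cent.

This is an ordinary annuity: 34 payments of A$54,430.00 at the end of each year.
Periodic rate r = 0.0245 per year.
PV = PMT × [(1 − (1+r)^−n)/r] = 54,430 × [1 − (1+r)^−34] / r = A$1,246,046.75

A$1,246,046.75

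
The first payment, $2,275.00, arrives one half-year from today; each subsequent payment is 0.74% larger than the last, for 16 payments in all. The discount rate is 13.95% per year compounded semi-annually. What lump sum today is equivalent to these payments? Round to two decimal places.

Periodic rate r = 0.1395/2 per half-year; n is counted in half-years.
Growing ordinary annuity: PV = PMT₁ × [1 − ((1+g)/(1+r))^n] / (r − g) = 2,275 × [1 − ((1+0.0074)/(1+r))^16] / (r − 0.0074) = $22,528.41.

$22,528.41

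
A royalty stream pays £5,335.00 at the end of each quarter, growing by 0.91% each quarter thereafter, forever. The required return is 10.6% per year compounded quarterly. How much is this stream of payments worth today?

£306,609.20

Periodic rate r = 0.106/4 per quarter.
Growing perpetuity (Gordon): PV = PMT₁ / (r − g) = 5,335 / (r − 0.0091) = £306,609.20.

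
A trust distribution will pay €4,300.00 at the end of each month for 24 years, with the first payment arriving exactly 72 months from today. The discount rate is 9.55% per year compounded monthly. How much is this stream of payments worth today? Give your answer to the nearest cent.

€276,380.04

Ordinary annuity of 288 payments, first payment at period 72.
Periodic rate r = 0.0955/12 per month; n is counted in months.
The ordinary-annuity PV formula values the stream one period before the first payment (period 71); discount that back 71 periods:
PV₀ = 4,300 × [1 − (1+r)^−288] / r × (1+r)^−71 = €276,380.04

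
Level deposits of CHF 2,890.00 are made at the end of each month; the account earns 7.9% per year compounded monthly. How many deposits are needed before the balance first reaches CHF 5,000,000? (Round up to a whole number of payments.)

Periodic rate r = 0.079/12 per month; n is counted in months.
Ordinary annuity FV: 5,000,000 = 2,890 × [((1+r)^n − 1)/r].
(1+r)^n = 1 + 5,000,000 × r / 2,890, so n = ln(1 + 5,000,000·r/2,890) / ln(1+r) = 383.57.
Round up to a whole number of payments: n = 384.

384 payments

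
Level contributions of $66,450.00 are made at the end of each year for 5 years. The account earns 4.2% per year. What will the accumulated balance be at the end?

$361,356.00

This is an ordinary annuity: 5 deposits of $66,450.00 at the end of each year.
Periodic rate r = 0.042 per year.
FV = PMT × [((1+r)^n − 1)/r] = 66,450 × [(1+r)^5 − 1] / r = $361,356.00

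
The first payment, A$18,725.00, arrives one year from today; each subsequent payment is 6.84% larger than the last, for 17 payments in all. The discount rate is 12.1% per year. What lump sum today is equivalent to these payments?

A$198,729.19

Periodic rate r = 0.121 per year.
Growing ordinary annuity: PV = PMT₁ × [1 − ((1+g)/(1+r))^n] / (r − g) = 18,725 × [1 − ((1+0.0684)/(1+r))^17] / (r − 0.0684) = A$198,729.19.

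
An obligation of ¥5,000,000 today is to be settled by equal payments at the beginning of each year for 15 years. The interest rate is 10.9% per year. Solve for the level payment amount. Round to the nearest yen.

Level annuity due; solve PV = PMT × [(1 − (1+r)^−n)/r] × (1+r) for PMT.
Periodic rate r = 0.109 per year.
With n = 15: PMT = 5,000,000 / ([(1 − (1+r)^−n)/r] × (1+r)) = ¥623,528

¥623,528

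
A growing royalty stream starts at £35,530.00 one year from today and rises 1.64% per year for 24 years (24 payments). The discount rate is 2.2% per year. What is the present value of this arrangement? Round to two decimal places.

Periodic rate r = 0.022 per year.
Growing ordinary annuity: PV = PMT₁ × [1 − ((1+g)/(1+r))^n] / (r − g) = 35,530 × [1 − ((1+0.0164)/(1+r))^24] / (r − 0.0164) = £783,840.82.

£783,840.82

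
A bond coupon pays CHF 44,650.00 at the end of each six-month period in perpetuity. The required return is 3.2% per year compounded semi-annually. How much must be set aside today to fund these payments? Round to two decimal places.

CHF 2,790,625.00

Periodic rate r = 0.032/2 per half-year.
Level perpetuity: PV = PMT / r = 44,650 / (0.032/2) = CHF 2,790,625.00.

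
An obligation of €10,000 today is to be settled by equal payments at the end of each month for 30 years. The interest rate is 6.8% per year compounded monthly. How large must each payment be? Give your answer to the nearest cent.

Level ordinary annuity; solve PV = PMT × [(1 − (1+r)^−n)/r] for PMT.
Periodic rate r = 0.068/12 per month; n is counted in months.
With n = 360: PMT = 10,000 / ([(1 − (1+r)^−n)/r]) = €65.19

€65.19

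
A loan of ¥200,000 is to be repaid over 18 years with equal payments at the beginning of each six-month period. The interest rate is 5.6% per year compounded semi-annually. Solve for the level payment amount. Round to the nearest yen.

Level annuity due; solve PV = PMT × [(1 − (1+r)^−n)/r] × (1+r) for PMT.
Periodic rate r = 0.056/2 per half-year; n is counted in half-years.
With n = 36: PMT = 200,000 / ([(1 − (1+r)^−n)/r] × (1+r)) = ¥8,647

¥8,647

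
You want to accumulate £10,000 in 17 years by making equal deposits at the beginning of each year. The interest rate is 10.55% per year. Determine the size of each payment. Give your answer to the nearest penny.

£211.99

Level annuity due; solve FV = PMT × [((1+r)^n − 1)/r] × (1+r) for PMT.
Periodic rate r = 0.1055 per year.
With n = 17: PMT = 10,000 / ([((1+r)^n − 1)/r] × (1+r)) = £211.99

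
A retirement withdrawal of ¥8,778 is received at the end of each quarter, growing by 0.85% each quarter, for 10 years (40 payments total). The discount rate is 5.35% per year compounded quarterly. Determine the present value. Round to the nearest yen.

¥315,878

Periodic rate r = 0.0535/4 per quarter; n is counted in quarters.
Growing ordinary annuity: PV = PMT₁ × [1 − ((1+g)/(1+r))^n] / (r − g) = 8,778 × [1 − ((1+0.0085)/(1+r))^40] / (r − 0.0085) = ¥315,878.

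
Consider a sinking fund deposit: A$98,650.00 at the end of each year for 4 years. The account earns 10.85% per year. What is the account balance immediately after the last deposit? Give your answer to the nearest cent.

A$463,592.48

This is an ordinary annuity: 4 deposits of A$98,650.00 at the end of each year.
Periodic rate r = 0.1085 per year.
FV = PMT × [((1+r)^n − 1)/r] = 98,650 × [(1+r)^4 − 1] / r = A$463,592.48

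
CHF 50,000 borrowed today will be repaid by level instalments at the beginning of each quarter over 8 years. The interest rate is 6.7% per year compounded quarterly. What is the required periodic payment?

Level annuity due; solve PV = PMT × [(1 − (1+r)^−n)/r] × (1+r) for PMT.
Periodic rate r = 0.067/4 per quarter; n is counted in quarters.
With n = 32: PMT = 50,000 / ([(1 − (1+r)^−n)/r] × (1+r)) = CHF 1,997.76

CHF 1,997.76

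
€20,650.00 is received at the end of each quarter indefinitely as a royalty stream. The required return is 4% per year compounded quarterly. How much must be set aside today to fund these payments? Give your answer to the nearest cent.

Periodic rate r = 0.04/4 per quarter.
Level perpetuity: PV = PMT / r = 20,650 / (0.04/4) = €2,065,000.00.

€2,065,000.00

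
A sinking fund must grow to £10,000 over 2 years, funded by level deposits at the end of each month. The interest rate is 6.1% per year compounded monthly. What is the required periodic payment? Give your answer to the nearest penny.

Level ordinary annuity; solve FV = PMT × [((1+r)^n − 1)/r] for PMT.
Periodic rate r = 0.061/12 per month; n is counted in months.
With n = 24: PMT = 10,000 / ([((1+r)^n − 1)/r]) = £392.82

£392.82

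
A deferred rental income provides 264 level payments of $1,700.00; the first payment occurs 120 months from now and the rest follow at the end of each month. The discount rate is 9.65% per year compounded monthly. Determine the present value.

$71,664.50

Ordinary annuity of 264 payments, first payment at period 120.
Periodic rate r = 0.0965/12 per month; n is counted in months.
The ordinary-annuity PV formula values the stream one period before the first payment (period 119); discount that back 119 periods:
PV₀ = 1,700 × [1 − (1+r)^−264] / r × (1+r)^−119 = $71,664.50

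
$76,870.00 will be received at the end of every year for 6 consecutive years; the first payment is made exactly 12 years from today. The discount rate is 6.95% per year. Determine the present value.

$175,243.56

Ordinary annuity of 6 payments, first payment at period 12.
Periodic rate r = 0.0695 per year.
The ordinary-annuity PV formula values the stream one period before the first payment (period 11); discount that back 11 periods:
PV₀ = 76,870 × [1 − (1+r)^−6] / r × (1+r)^−11 = $175,243.56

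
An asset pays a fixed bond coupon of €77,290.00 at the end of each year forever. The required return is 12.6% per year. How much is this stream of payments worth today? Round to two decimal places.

Periodic rate r = 0.126 per year.
Level perpetuity: PV = PMT / r = 77,290 / (0.126) = €613,412.70.

€613,412.70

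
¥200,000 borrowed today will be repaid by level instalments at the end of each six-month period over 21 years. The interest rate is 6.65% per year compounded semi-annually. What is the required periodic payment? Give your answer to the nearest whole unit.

¥8,904

Level ordinary annuity; solve PV = PMT × [(1 − (1+r)^−n)/r] for PMT.
Periodic rate r = 0.0665/2 per half-year; n is counted in half-years.
With n = 42: PMT = 200,000 / ([(1 − (1+r)^−n)/r]) = ¥8,904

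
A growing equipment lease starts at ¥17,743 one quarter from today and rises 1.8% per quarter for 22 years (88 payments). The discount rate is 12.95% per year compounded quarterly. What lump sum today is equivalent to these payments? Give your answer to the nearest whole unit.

Periodic rate r = 0.1295/4 per quarter; n is counted in quarters.
Growing ordinary annuity: PV = PMT₁ × [1 − ((1+g)/(1+r))^n] / (r − g) = 17,743 × [1 − ((1+0.018)/(1+r))^88] / (r − 0.018) = ¥874,939.

¥874,939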